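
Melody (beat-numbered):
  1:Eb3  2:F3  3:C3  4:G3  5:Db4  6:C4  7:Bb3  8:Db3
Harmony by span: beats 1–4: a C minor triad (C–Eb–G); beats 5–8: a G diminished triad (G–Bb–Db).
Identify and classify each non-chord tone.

The harmony at that moment is C minor triad (C, Eb, G); F3 is not a chord tone.
It is approached by step up from Eb3 and left by leap down to C3.
Step in, leap out — an escape tone.
The harmony at that moment is G diminished triad (G, Bb, Db); C4 is not a chord tone.
It is approached by step down from Db4 and left by step down to Bb3.
Step in, step out in the same direction — a passing tone.

F3 (beat 2) — escape tone; C4 (beat 6) — passing tone.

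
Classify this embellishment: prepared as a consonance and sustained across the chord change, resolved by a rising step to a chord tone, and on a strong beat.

Approach: by preparation — the pitch is first a chord tone, then held (tied or repeated) while the harmony changes under it. Departure: up by step. Metric position: strong.
A prepared dissonance that resolves upward by step — a retardation. (The same figure resolving downward would be a suspension.)

Retardation.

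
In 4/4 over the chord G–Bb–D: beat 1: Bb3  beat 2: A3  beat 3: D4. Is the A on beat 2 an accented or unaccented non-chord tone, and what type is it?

The harmony at that moment is G minor triad (G, Bb, D); A3 is not a chord tone.
It is approached by step down from Bb3 and left by leap up to D4.
Step in, leap out — an escape tone.
It falls on a weak beat, so it is unaccented.

Unaccented escape tone.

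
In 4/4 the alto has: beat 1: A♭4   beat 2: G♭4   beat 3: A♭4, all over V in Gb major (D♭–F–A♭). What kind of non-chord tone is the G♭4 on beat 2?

The harmony at that moment is D♭ major triad (D♭, F, A♭); G♭4 is not a chord tone.
It is approached by step down from A♭4 and left by step up to A♭4.
Step away and step back to the same note — a neighbor tone (lower neighbor).

Lower neighbor tone.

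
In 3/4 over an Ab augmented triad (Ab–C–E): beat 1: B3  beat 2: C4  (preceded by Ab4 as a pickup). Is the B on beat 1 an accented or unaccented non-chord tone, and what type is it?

The harmony at that moment is Ab augmented triad (Ab, C, E); B3 is not a chord tone.
It is approached by leap down from Ab4 and left by step up to C4.
Leap in, step out — an appoggiatura.
It falls on the downbeat, so it is accented.

Accented appoggiatura.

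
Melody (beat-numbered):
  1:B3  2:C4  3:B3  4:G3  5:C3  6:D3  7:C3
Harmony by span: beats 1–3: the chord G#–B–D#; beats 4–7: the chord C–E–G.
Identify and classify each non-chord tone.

C4 (beat 2) — neighbor tone; D3 (beat 6) — neighbor tone.

The harmony at that moment is G# minor triad (G#, B, D#); C4 is not a chord tone.
It is approached by step up from B3 and left by step down to B3.
Step away and step back to the same note — a neighbor tone (upper neighbor).
The harmony at that moment is C major triad (C, E, G); D3 is not a chord tone.
It is approached by step up from C3 and left by step down to C3.
Step away and step back to the same note — a neighbor tone (upper neighbor).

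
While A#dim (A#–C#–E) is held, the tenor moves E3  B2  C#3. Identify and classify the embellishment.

B2 is an appoggiatura.

The harmony at that moment is A# diminished triad (A#, C#, E); B2 is not a chord tone.
It is approached by leap down from E3 and left by step up to C#3.
Leap in, step out — an appoggiatura.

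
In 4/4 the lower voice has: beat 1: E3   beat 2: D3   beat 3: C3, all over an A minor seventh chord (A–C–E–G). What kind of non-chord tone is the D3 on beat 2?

The harmony at that moment is A minor seventh chord (A, C, E, G); D3 is not a chord tone.
It is approached by step down from E3 and left by step down to C3.
Step in, step out in the same direction — a passing tone.

Passing tone.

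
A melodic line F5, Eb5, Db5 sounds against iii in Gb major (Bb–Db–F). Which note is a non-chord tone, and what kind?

Eb5 is a passing tone.

The harmony at that moment is Bb minor triad (Bb, Db, F); Eb5 is not a chord tone.
It is approached by step down from F5 and left by step down to Db5.
Step in, step out in the same direction — a passing tone.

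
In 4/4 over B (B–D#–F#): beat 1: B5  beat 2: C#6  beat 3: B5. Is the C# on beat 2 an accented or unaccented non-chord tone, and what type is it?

Unaccented neighbor tone.

The harmony at that moment is B major triad (B, D#, F#); C#6 is not a chord tone.
It is approached by step up from B5 and left by step down to B5.
Step away and step back to the same note — a neighbor tone (upper neighbor).
It falls on a weak beat, so it is unaccented.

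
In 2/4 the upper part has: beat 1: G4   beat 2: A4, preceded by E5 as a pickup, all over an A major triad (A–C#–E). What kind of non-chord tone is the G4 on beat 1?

Appoggiatura.

The harmony at that moment is A major triad (A, C#, E); G4 is not a chord tone.
It is approached by leap down from E5 and left by step up to A4.
Leap in, step out, metrically accented — an appoggiatura.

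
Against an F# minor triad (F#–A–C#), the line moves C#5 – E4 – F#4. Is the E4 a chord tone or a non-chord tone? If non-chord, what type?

Non-chord tone — an appoggiatura.

The harmony at that moment is F# minor triad (F#, A, C#); E4 is not a chord tone.
It is approached by leap down from C#5 and left by step up to F#4.
Leap in, step out — an appoggiatura.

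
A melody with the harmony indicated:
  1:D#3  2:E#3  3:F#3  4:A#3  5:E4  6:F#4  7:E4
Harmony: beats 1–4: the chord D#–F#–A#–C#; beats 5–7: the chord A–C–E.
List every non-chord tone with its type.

The harmony at that moment is D# minor seventh chord (D#, F#, A#, C#); E#3 is not a chord tone.
It is approached by step up from D#3 and left by step up to F#3.
Step in, step out in the same direction — a passing tone.
The harmony at that moment is A minor triad (A, C, E); F#4 is not a chord tone.
It is approached by step up from E4 and left by step down to E4.
Step away and step back to the same note — a neighbor tone (upper neighbor).

E#3 (beat 2) — passing tone; F#4 (beat 6) — neighbor tone.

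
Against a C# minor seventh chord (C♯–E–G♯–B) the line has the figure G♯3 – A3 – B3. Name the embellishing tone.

The harmony at that moment is C♯ minor seventh chord (C♯, E, G♯, B); A3 is not a chord tone.
It is approached by step up from G♯3 and left by step up to B3.
Step in, step out in the same direction — a passing tone.

A3 is a passing tone.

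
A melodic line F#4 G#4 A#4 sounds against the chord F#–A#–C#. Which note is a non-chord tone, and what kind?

G#4 is a passing tone.

The harmony at that moment is F# major triad (F#, A#, C#); G#4 is not a chord tone.
It is approached by step up from F#4 and left by step up to A#4.
Step in, step out in the same direction — a passing tone.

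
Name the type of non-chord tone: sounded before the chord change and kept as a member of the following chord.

Approach: ahead of the chord change (typically by step), so it is dissonant against the current harmony. Departure: none — the same pitch is restated or held and is a chord tone of the new harmony.
Dissonant first, consonant once the harmony catches up: the note simply arrives early — an anticipation. (The reverse timing, consonant first and dissonant after the change, would be a suspension or retardation.)

Anticipation.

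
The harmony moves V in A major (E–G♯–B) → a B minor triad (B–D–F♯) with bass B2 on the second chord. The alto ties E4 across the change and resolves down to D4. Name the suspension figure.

At the second chord the bass is B2. The suspended E4 lies a fourth above the bass; after resolving down by step to D4, the interval above the bass becomes a third.
Suspension figures are named by those two intervals: 4–3.

4–3 suspension.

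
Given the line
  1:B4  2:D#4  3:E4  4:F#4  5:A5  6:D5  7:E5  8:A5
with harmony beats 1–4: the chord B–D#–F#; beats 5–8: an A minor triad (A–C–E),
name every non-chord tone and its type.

The harmony at that moment is B major triad (B, D#, F#); E4 is not a chord tone.
It is approached by step up from D#4 and left by step up to F#4.
Step in, step out in the same direction — a passing tone.
The harmony at that moment is A minor triad (A, C, E); D5 is not a chord tone.
It is approached by leap down from A5 and left by step up to E5.
Leap in, step out — an appoggiatura.

E4 (beat 3) — passing tone; D5 (beat 6) — appoggiatura.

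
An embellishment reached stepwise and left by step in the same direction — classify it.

Passing tone.

Approach: by step. Departure: by step, continuing in the same direction.
Stepwise on both sides with no change of direction means the note fills in the space between two different chord tones — a passing tone. (Had it turned back to its starting note it would be a neighbor tone instead.)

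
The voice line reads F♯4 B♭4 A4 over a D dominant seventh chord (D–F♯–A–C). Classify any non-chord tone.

The harmony at that moment is D dominant seventh chord (D, F♯, A, C); B♭4 is not a chord tone.
It is approached by leap up from F♯4 and left by step down to A4.
Leap in, step out — an appoggiatura.

B♭4 is an appoggiatura.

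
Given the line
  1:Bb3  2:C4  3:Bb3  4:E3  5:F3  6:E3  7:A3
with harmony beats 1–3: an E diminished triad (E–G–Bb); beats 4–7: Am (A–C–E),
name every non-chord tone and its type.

The harmony at that moment is E diminished triad (E, G, Bb); C4 is not a chord tone.
It is approached by step up from Bb3 and left by step down to Bb3.
Step away and step back to the same note — a neighbor tone (upper neighbor).
The harmony at that moment is A minor triad (A, C, E); F3 is not a chord tone.
It is approached by step up from E3 and left by step down to E3.
Step away and step back to the same note — a neighbor tone (upper neighbor).

C4 (beat 2) — neighbor tone; F3 (beat 5) — neighbor tone.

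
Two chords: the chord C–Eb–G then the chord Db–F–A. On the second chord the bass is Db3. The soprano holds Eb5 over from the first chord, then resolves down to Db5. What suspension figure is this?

At the second chord the bass is Db3. The suspended Eb5 lies a ninth above the bass; after resolving down by step to Db5, the interval above the bass becomes an octave.
Suspension figures are named by those two intervals: 9–8.

9–8 suspension.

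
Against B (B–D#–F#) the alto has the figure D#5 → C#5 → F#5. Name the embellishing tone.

The harmony at that moment is B major triad (B, D#, F#); C#5 is not a chord tone.
It is approached by step down from D#5 and left by leap up to F#5.
Step in, leap out — an escape tone.

C#5 is an escape tone.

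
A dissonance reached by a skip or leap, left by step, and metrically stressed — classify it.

Appoggiatura.

Approach: by leap. Departure: by step. Metric position: strong.
Leap in, step out, in a metrically strong position — an appoggiatura. (It is the mirror image of the escape tone, which steps in and leaps out from a weak position.)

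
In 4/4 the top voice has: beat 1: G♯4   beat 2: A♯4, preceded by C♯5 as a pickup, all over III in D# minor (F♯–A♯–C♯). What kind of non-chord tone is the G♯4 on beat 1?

Appoggiatura.

The harmony at that moment is F♯ major triad (F♯, A♯, C♯); G♯4 is not a chord tone.
It is approached by leap down from C♯5 and left by step up to A♯4.
Leap in, step out, metrically accented — an appoggiatura.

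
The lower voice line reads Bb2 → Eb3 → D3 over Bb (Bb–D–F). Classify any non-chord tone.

Eb3 is an appoggiatura.

The harmony at that moment is Bb major triad (Bb, D, F); Eb3 is not a chord tone.
It is approached by leap up from Bb2 and left by step down to D3.
Leap in, step out — an appoggiatura.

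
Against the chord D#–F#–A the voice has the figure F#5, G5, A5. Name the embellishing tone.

The harmony at that moment is D# diminished triad (D#, F#, A); G5 is not a chord tone.
It is approached by step up from F#5 and left by step up to A5.
Step in, step out in the same direction — a passing tone.

G5 is a passing tone.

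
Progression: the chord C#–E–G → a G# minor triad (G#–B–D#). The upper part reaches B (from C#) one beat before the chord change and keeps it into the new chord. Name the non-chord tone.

B is an anticipation.

The harmony at that moment is C# diminished triad (C#, E, G); B is not a chord tone.
It is approached by step down from C# and then sustained as the same pitch into the next harmony.
Arriving early and becoming a chord tone when the harmony changes — an anticipation.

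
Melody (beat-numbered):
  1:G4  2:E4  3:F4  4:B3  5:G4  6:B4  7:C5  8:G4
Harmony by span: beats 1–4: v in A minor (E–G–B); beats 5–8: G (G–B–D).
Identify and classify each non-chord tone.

The harmony at that moment is E minor triad (E, G, B); F4 is not a chord tone.
It is approached by step up from E4 and left by leap down to B3.
Step in, leap out — an escape tone.
The harmony at that moment is G major triad (G, B, D); C5 is not a chord tone.
It is approached by step up from B4 and left by leap down to G4.
Step in, leap out — an escape tone.

F4 (beat 3) — escape tone; C5 (beat 7) — escape tone.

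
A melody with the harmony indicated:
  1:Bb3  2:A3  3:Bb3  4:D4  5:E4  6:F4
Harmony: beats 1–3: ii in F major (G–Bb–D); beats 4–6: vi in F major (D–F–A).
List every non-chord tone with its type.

A3 (beat 2) — neighbor tone; E4 (beat 5) — passing tone.

The harmony at that moment is G minor triad (G, Bb, D); A3 is not a chord tone.
It is approached by step down from Bb3 and left by step up to Bb3.
Step away and step back to the same note — a neighbor tone (lower neighbor).
The harmony at that moment is D minor triad (D, F, A); E4 is not a chord tone.
It is approached by step up from D4 and left by step up to F4.
Step in, step out in the same direction — a passing tone.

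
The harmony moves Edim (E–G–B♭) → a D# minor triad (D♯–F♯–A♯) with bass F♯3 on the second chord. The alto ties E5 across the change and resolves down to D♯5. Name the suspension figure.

7–6 suspension.

At the second chord the bass is F♯3. The suspended E5 lies a seventh above the bass; after resolving down by step to D♯5, the interval above the bass becomes a sixth.
Suspension figures are named by those two intervals: 7–6.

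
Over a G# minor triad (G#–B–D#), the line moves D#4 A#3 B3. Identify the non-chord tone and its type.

A#3 is an appoggiatura.

The harmony at that moment is G# minor triad (G#, B, D#); A#3 is not a chord tone.
It is approached by leap down from D#4 and left by step up to B3.
Leap in, step out — an appoggiatura.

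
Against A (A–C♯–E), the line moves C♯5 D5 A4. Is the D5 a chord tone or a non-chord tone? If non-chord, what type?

Non-chord tone — an escape tone.

The harmony at that moment is A major triad (A, C♯, E); D5 is not a chord tone.
It is approached by step up from C♯5 and left by leap down to A4.
Step in, leap out — an escape tone.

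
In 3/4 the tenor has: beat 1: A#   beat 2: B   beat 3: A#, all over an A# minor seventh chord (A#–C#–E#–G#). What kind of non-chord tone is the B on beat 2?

Upper neighbor tone.

The harmony at that moment is A# minor seventh chord (A#, C#, E#, G#); B is not a chord tone.
It is approached by step up from A# and left by step down to A#.
Step away and step back to the same note — a neighbor tone (upper neighbor).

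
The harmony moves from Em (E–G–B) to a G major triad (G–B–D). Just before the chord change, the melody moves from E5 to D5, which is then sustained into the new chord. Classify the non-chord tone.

The harmony at that moment is E minor triad (E, G, B); D5 is not a chord tone.
It is approached by step down from E5 and then sustained as the same pitch into the next harmony.
Arriving early and becoming a chord tone when the harmony changes — an anticipation.

D5 is an anticipation.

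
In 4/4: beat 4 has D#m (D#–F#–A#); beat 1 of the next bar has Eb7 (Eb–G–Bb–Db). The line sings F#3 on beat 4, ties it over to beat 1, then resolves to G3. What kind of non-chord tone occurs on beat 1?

The harmony at that moment is Eb dominant seventh chord (Eb, G, Bb, Db); F#3 is not a chord tone.
It is held over (the same pitch as the preceding F#3) and left by step up to G3.
Held over from the previous chord and resolving up by step — a retardation.

Retardation.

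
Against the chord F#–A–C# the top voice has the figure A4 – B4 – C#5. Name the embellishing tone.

The harmony at that moment is F# minor triad (F#, A, C#); B4 is not a chord tone.
It is approached by step up from A4 and left by step up to C#5.
Step in, step out in the same direction — a passing tone.

B4 is a passing tone.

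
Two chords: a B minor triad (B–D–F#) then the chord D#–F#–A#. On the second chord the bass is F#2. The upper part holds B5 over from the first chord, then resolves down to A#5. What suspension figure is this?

At the second chord the bass is F#2. The suspended B5 lies a fourth above the bass; after resolving down by step to A#5, the interval above the bass becomes a third.
Suspension figures are named by those two intervals: 4–3.

4–3 suspension.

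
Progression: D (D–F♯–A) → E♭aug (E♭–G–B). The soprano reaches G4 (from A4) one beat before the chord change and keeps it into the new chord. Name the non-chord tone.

The harmony at that moment is D major triad (D, F♯, A); G4 is not a chord tone.
It is approached by step down from A4 and then sustained as the same pitch into the next harmony.
Arriving early and becoming a chord tone when the harmony changes — an anticipation.

G4 is an anticipation.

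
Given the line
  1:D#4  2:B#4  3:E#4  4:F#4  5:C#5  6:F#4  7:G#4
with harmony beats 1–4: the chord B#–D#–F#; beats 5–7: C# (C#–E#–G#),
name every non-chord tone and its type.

E#4 (beat 3) — appoggiatura; F#4 (beat 6) — appoggiatura.

The harmony at that moment is B# diminished triad (B#, D#, F#); E#4 is not a chord tone.
It is approached by leap down from B#4 and left by step up to F#4.
Leap in, step out — an appoggiatura.
The harmony at that moment is C# major triad (C#, E#, G#); F#4 is not a chord tone.
It is approached by leap down from C#5 and left by step up to G#4.
Leap in, step out — an appoggiatura.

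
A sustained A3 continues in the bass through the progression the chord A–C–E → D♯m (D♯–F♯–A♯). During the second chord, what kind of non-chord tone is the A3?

Pedal tone (pedal point).

The harmony at that moment is D♯ minor triad (D♯, F♯, A♯); A3 is not a chord tone.
It is held over (the same pitch as the preceding A3) and then sustained as the same pitch into the next harmony.
Sustained through a change of harmony — a pedal tone.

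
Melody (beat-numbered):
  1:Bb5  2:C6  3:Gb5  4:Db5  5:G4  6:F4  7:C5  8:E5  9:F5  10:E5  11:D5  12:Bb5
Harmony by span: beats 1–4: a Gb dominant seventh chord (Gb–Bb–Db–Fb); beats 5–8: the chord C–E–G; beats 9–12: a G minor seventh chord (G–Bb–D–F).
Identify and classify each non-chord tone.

The harmony at that moment is Gb dominant seventh chord (Gb, Bb, Db, Fb); C6 is not a chord tone.
It is approached by step up from Bb5 and left by leap down to Gb5.
Step in, leap out — an escape tone.
The harmony at that moment is C major triad (C, E, G); F4 is not a chord tone.
It is approached by step down from G4 and left by leap up to C5.
Step in, leap out — an escape tone.
The harmony at that moment is G minor seventh chord (G, Bb, D, F); E5 is not a chord tone.
It is approached by step down from F5 and left by step down to D5.
Step in, step out in the same direction — a passing tone.

C6 (beat 2) — escape tone; F4 (beat 6) — escape tone; E5 (beat 10) — passing tone.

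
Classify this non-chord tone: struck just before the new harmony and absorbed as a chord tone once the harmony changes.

Approach: ahead of the chord change (typically by step), so it is dissonant against the current harmony. Departure: none — the same pitch is restated or held and is a chord tone of the new harmony.
Dissonant first, consonant once the harmony catches up: the note simply arrives early — an anticipation. (The reverse timing, consonant first and dissonant after the change, would be a suspension or retardation.)

Anticipation.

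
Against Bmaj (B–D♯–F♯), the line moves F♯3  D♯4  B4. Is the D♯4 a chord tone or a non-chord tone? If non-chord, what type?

B major triad contains B, D♯, F♯; D♯ is the third, so it is a chord tone.

Chord tone (the third of B major triad).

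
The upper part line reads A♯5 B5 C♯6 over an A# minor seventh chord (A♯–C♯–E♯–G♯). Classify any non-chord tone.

The harmony at that moment is A♯ minor seventh chord (A♯, C♯, E♯, G♯); B5 is not a chord tone.
It is approached by step up from A♯5 and left by step up to C♯6.
Step in, step out in the same direction — a passing tone.

B5 is a passing tone.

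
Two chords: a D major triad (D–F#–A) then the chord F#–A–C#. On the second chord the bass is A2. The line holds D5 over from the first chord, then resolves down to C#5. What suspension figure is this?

At the second chord the bass is A2. The suspended D5 lies a fourth above the bass; after resolving down by step to C#5, the interval above the bass becomes a third.
Suspension figures are named by those two intervals: 4–3.

4–3 suspension.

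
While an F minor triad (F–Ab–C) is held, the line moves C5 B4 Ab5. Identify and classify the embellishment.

B4 is an escape tone.

The harmony at that moment is F minor triad (F, Ab, C); B4 is not a chord tone.
It is approached by step down from C5 and left by leap up to Ab5.
Step in, leap out — an escape tone.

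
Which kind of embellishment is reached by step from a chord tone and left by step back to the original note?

Neighbor tone.

Approach: by step. Departure: by step in the opposite direction, back to the starting pitch.
Stepwise on both sides but reversing to return to the same chord tone — a neighbor tone. (Had it continued onward in the same direction it would be a passing tone instead.)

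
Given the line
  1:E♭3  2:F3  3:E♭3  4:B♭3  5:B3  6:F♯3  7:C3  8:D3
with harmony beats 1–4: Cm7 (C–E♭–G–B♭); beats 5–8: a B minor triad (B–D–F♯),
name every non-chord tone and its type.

The harmony at that moment is C minor seventh chord (C, E♭, G, B♭); F3 is not a chord tone.
It is approached by step up from E♭3 and left by step down to E♭3.
Step away and step back to the same note — a neighbor tone (upper neighbor).
The harmony at that moment is B minor triad (B, D, F♯); C3 is not a chord tone.
It is approached by leap down from F♯3 and left by step up to D3.
Leap in, step out — an appoggiatura.

F3 (beat 2) — neighbor tone; C3 (beat 7) — appoggiatura.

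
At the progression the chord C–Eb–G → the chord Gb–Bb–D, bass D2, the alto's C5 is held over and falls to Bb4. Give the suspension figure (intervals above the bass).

7–6 suspension.

At the second chord the bass is D2. The suspended C5 lies a seventh above the bass; after resolving down by step to Bb4, the interval above the bass becomes a sixth.
Suspension figures are named by those two intervals: 7–6.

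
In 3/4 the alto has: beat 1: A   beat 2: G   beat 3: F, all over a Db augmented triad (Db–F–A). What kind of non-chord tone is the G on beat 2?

Passing tone.

The harmony at that moment is Db augmented triad (Db, F, A); G is not a chord tone.
It is approached by step down from A and left by step down to F.
Step in, step out in the same direction — a passing tone.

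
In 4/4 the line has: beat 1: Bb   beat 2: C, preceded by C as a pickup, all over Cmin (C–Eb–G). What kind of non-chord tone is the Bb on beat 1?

The harmony at that moment is C minor triad (C, Eb, G); Bb is not a chord tone.
It is approached by step down from C and left by step up to C.
Step away and step back to the same note — a neighbor tone (lower neighbor).

Lower neighbor tone.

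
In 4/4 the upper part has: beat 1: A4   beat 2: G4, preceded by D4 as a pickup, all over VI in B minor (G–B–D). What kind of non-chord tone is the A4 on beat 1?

The harmony at that moment is G major triad (G, B, D); A4 is not a chord tone.
It is approached by leap up from D4 and left by step down to G4.
Leap in, step out, metrically accented — an appoggiatura.

Appoggiatura.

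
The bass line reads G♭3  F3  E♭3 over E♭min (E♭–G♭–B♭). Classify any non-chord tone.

F3 is a passing tone.

The harmony at that moment is E♭ minor triad (E♭, G♭, B♭); F3 is not a chord tone.
It is approached by step down from G♭3 and left by step down to E♭3.
Step in, step out in the same direction — a passing tone.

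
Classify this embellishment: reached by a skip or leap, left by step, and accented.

Appoggiatura.

Approach: by leap. Departure: by step. Metric position: strong.
Leap in, step out, in a metrically strong position — an appoggiatura. (It is the mirror image of the escape tone, which steps in and leaps out from a weak position.)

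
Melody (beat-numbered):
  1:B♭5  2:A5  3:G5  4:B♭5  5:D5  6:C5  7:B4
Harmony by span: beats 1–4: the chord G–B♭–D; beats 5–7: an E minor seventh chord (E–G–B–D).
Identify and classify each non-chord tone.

A5 (beat 2) — passing tone; C5 (beat 6) — passing tone.

The harmony at that moment is G minor triad (G, B♭, D); A5 is not a chord tone.
It is approached by step down from B♭5 and left by step down to G5.
Step in, step out in the same direction — a passing tone.
The harmony at that moment is E minor seventh chord (E, G, B, D); C5 is not a chord tone.
It is approached by step down from D5 and left by step down to B4.
Step in, step out in the same direction — a passing tone.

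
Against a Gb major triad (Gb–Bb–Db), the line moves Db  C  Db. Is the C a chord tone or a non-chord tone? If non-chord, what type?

Non-chord tone — a neighbor tone.

The harmony at that moment is Gb major triad (Gb, Bb, Db); C is not a chord tone.
It is approached by step down from Db and left by step up to Db.
Step away and step back to the same note — a neighbor tone (lower neighbor).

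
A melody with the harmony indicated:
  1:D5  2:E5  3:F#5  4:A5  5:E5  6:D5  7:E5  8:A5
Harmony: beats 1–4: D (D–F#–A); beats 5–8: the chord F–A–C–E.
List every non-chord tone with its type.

The harmony at that moment is D major triad (D, F#, A); E5 is not a chord tone.
It is approached by step up from D5 and left by step up to F#5.
Step in, step out in the same direction — a passing tone.
The harmony at that moment is F major seventh chord (F, A, C, E); D5 is not a chord tone.
It is approached by step down from E5 and left by step up to E5.
Step away and step back to the same note — a neighbor tone (lower neighbor).

E5 (beat 2) — passing tone; D5 (beat 6) — neighbor tone.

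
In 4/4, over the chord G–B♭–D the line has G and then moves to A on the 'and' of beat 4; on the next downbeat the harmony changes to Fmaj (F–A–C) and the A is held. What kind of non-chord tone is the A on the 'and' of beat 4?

Anticipation.

The harmony at that moment is G minor triad (G, B♭, D); A is not a chord tone.
It is approached by step up from G and then sustained as the same pitch into the next harmony.
Arriving early and becoming a chord tone when the harmony changes — an anticipation.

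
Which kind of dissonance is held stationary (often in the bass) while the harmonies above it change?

Pedal tone.

Approach: none. Departure: none — a single pitch is sustained while the chords change around it, passing through harmonies that do not contain it.
No melodic motion at all; the dissonance is created entirely by the moving harmonies against the stationary note — a pedal tone (pedal point).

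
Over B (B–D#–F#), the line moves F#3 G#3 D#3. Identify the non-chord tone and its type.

G#3 is an escape tone.

The harmony at that moment is B major triad (B, D#, F#); G#3 is not a chord tone.
It is approached by step up from F#3 and left by leap down to D#3.
Step in, leap out — an escape tone.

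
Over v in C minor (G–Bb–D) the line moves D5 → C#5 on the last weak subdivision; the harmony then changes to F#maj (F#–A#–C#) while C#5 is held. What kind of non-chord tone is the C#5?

C#5 is an anticipation.

The harmony at that moment is G minor triad (G, Bb, D); C#5 is not a chord tone.
It is approached by step down from D5 and then sustained as the same pitch into the next harmony.
Arriving early and becoming a chord tone when the harmony changes — an anticipation.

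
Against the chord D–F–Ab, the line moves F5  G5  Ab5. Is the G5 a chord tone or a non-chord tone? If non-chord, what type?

Non-chord tone — a passing tone.

The harmony at that moment is D diminished triad (D, F, Ab); G5 is not a chord tone.
It is approached by step up from F5 and left by step up to Ab5.
Step in, step out in the same direction — a passing tone.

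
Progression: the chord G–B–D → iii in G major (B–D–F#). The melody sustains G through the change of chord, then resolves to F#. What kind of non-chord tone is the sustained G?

G is a suspension.

The harmony at that moment is B minor triad (B, D, F#); G is not a chord tone.
It is held over (the same pitch as the preceding G) and left by step down to F#.
Held over from the previous chord and resolving down by step — a suspension.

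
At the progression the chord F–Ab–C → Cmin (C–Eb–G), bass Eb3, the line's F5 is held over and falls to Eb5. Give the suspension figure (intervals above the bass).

At the second chord the bass is Eb3. The suspended F5 lies a ninth above the bass; after resolving down by step to Eb5, the interval above the bass becomes an octave.
Suspension figures are named by those two intervals: 9–8.

9–8 suspension.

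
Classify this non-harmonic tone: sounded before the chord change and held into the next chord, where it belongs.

Anticipation.

Approach: ahead of the chord change (typically by step), so it is dissonant against the current harmony. Departure: none — the same pitch is restated or held and is a chord tone of the new harmony.
Dissonant first, consonant once the harmony catches up: the note simply arrives early — an anticipation. (The reverse timing, consonant first and dissonant after the change, would be a suspension or retardation.)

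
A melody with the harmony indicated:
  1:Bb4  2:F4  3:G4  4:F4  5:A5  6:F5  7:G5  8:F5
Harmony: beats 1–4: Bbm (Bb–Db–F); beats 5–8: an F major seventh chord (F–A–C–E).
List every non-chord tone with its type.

G4 (beat 3) — neighbor tone; G5 (beat 7) — neighbor tone.

The harmony at that moment is Bb minor triad (Bb, Db, F); G4 is not a chord tone.
It is approached by step up from F4 and left by step down to F4.
Step away and step back to the same note — a neighbor tone (upper neighbor).
The harmony at that moment is F major seventh chord (F, A, C, E); G5 is not a chord tone.
It is approached by step up from F5 and left by step down to F5.
Step away and step back to the same note — a neighbor tone (upper neighbor).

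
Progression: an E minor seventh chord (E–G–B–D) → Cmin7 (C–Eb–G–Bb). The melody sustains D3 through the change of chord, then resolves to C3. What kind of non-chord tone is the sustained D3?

D3 is a suspension.

The harmony at that moment is C minor seventh chord (C, Eb, G, Bb); D3 is not a chord tone.
It is held over (the same pitch as the preceding D3) and left by step down to C3.
Held over from the previous chord and resolving down by step — a suspension.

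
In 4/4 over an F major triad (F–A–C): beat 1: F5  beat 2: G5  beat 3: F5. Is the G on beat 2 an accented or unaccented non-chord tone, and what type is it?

The harmony at that moment is F major triad (F, A, C); G5 is not a chord tone.
It is approached by step up from F5 and left by step down to F5.
Step away and step back to the same note — a neighbor tone (upper neighbor).
It falls on a weak beat, so it is unaccented.

Unaccented neighbor tone.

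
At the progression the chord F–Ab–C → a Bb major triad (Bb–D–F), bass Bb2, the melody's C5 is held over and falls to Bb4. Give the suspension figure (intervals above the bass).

At the second chord the bass is Bb2. The suspended C5 lies a ninth above the bass; after resolving down by step to Bb4, the interval above the bass becomes an octave.
Suspension figures are named by those two intervals: 9–8.

9–8 suspension.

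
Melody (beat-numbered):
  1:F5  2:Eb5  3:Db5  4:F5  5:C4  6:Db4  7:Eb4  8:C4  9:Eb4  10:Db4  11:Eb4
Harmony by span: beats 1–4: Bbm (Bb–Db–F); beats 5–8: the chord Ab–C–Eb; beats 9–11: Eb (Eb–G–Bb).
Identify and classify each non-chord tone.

The harmony at that moment is Bb minor triad (Bb, Db, F); Eb5 is not a chord tone.
It is approached by step down from F5 and left by step down to Db5.
Step in, step out in the same direction — a passing tone.
The harmony at that moment is Ab major triad (Ab, C, Eb); Db4 is not a chord tone.
It is approached by step up from C4 and left by step up to Eb4.
Step in, step out in the same direction — a passing tone.
The harmony at that moment is Eb major triad (Eb, G, Bb); Db4 is not a chord tone.
It is approached by step down from Eb4 and left by step up to Eb4.
Step away and step back to the same note — a neighbor tone (lower neighbor).

Eb5 (beat 2) — passing tone; Db4 (beat 6) — passing tone; Db4 (beat 10) — neighbor tone.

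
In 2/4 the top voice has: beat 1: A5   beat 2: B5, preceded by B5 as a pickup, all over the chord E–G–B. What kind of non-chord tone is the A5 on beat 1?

Lower neighbor tone.

The harmony at that moment is E minor triad (E, G, B); A5 is not a chord tone.
It is approached by step down from B5 and left by step up to B5.
Step away and step back to the same note — a neighbor tone (lower neighbor).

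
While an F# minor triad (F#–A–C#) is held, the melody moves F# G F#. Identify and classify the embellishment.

G is a neighbor tone.

The harmony at that moment is F# minor triad (F#, A, C#); G is not a chord tone.
It is approached by step up from F# and left by step down to F#.
Step away and step back to the same note — a neighbor tone (upper neighbor).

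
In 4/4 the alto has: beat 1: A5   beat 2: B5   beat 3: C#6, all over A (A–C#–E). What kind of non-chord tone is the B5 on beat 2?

The harmony at that moment is A major triad (A, C#, E); B5 is not a chord tone.
It is approached by step up from A5 and left by step up to C#6.
Step in, step out in the same direction — a passing tone.

Passing tone.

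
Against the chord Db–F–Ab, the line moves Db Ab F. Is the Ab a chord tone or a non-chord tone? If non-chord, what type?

Db major triad contains Db, F, Ab; Ab is the fifth, so it is a chord tone.

Chord tone (the fifth of Db major triad).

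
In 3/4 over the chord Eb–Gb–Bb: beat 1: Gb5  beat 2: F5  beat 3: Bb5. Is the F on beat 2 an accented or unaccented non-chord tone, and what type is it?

The harmony at that moment is Eb minor triad (Eb, Gb, Bb); F5 is not a chord tone.
It is approached by step down from Gb5 and left by leap up to Bb5.
Step in, leap out — an escape tone.
It falls on a weak beat, so it is unaccented.

Unaccented escape tone.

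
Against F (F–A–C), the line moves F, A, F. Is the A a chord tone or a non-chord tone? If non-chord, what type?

Chord tone (the third of F major triad).

F major triad contains F, A, C; A is the third, so it is a chord tone.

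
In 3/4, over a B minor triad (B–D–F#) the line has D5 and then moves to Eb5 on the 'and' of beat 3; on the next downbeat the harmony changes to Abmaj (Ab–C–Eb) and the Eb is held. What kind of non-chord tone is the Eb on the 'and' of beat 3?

The harmony at that moment is B minor triad (B, D, F#); Eb5 is not a chord tone.
It is approached by step up from D5 and then sustained as the same pitch into the next harmony.
Arriving early and becoming a chord tone when the harmony changes — an anticipation.

Anticipation.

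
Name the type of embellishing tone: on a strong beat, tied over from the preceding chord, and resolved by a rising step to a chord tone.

Retardation.

Approach: by preparation — the pitch is first a chord tone, then held (tied or repeated) while the harmony changes under it. Departure: up by step. Metric position: strong.
A prepared dissonance that resolves upward by step — a retardation. (The same figure resolving downward would be a suspension.)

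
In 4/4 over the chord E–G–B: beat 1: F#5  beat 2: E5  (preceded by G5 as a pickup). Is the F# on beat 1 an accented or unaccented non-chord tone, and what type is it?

Accented passing tone.

The harmony at that moment is E minor triad (E, G, B); F#5 is not a chord tone.
It is approached by step down from G5 and left by step down to E5.
Step in, step out in the same direction — a passing tone.
It falls on the downbeat, so it is accented.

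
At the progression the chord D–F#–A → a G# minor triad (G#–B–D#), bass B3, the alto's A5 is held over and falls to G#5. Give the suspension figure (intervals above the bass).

7–6 suspension.

At the second chord the bass is B3. The suspended A5 lies a seventh above the bass; after resolving down by step to G#5, the interval above the bass becomes a sixth.
Suspension figures are named by those two intervals: 7–6.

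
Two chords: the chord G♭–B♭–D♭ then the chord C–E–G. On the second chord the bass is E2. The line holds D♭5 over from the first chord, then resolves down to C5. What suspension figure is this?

7–6 suspension.

At the second chord the bass is E2. The suspended D♭5 lies a seventh above the bass; after resolving down by step to C5, the interval above the bass becomes a sixth.
Suspension figures are named by those two intervals: 7–6.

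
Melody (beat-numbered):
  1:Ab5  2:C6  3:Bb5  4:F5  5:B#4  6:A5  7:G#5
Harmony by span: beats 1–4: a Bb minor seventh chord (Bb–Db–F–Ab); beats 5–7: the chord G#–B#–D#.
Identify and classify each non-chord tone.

C6 (beat 2) — appoggiatura; A5 (beat 6) — appoggiatura.

The harmony at that moment is Bb minor seventh chord (Bb, Db, F, Ab); C6 is not a chord tone.
It is approached by leap up from Ab5 and left by step down to Bb5.
Leap in, step out — an appoggiatura.
The harmony at that moment is G# major triad (G#, B#, D#); A5 is not a chord tone.
It is approached by leap up from B#4 and left by step down to G#5.
Leap in, step out — an appoggiatura.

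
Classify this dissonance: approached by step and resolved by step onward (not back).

Approach: by step. Departure: by step, continuing in the same direction.
Stepwise on both sides with no change of direction means the note fills in the space between two different chord tones — a passing tone. (Had it turned back to its starting note it would be a neighbor tone instead.)

Passing tone.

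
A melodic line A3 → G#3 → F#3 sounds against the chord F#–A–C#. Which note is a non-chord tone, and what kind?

The harmony at that moment is F# minor triad (F#, A, C#); G#3 is not a chord tone.
It is approached by step down from A3 and left by step down to F#3.
Step in, step out in the same direction — a passing tone.

G#3 is a passing tone.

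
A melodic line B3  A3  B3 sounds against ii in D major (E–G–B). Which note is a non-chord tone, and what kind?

The harmony at that moment is E minor triad (E, G, B); A3 is not a chord tone.
It is approached by step down from B3 and left by step up to B3.
Step away and step back to the same note — a neighbor tone (lower neighbor).

A3 is a neighbor tone.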